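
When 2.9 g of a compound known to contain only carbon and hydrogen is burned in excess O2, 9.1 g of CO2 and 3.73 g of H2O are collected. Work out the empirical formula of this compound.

CH2

mol C = 9.1 / 44.01 = 0.2068; mass C = 0.2068 × 12.01 = 2.483 g
mol H = 2 × (3.73 / 18.02) = 0.4140; mass H = 0.4140 × 1.008 = 0.4173 g
Ratios (÷ 0.2068): C 1.000, H 2.002
→ CH2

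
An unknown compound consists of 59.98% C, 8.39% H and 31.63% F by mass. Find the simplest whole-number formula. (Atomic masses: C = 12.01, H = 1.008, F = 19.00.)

C3H5F

Assume 100 g: 59.98 g C, 8.39 g H, 31.63 g F.
n(C) = 59.98/12.01 = 4.994, n(H) = 8.39/1.008 = 8.323, n(F) = 31.63/19.00 = 1.665
Divide by the smallest (1.665 mol F): C 3.000, H 5.000, F 1.000
→ C3H5F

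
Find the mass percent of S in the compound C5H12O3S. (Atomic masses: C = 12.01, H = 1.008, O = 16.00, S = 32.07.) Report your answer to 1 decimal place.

21.1%

Molar mass = 5(12.01) + 12(1.008) + 3(16.00) + 1(32.07) = 152.216 g/mol
Mass of S per mole = 1 × 32.07 = 32.070 g
% S = 32.070 / 152.216 × 100 = 21.1%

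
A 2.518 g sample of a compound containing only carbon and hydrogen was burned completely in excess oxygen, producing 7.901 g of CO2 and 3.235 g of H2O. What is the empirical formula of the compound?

mol C = 7.901 / 44.01 = 0.1795; mass C = 0.1795 × 12.01 = 2.156 g
mol H = 2 × (3.235 / 18.02) = 0.3590; mass H = 0.3590 × 1.008 = 0.3619 g
Divide by the smallest (0.1795 mol C): C 1.000, H 2.000
→ CH2

CH2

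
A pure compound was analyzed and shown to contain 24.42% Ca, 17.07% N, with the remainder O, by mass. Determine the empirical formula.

CaN2O6

Assume 100 g: 24.42 g Ca, 17.07 g N, 58.51 g O.
Ca: 24.42 g ÷ 40.08 g/mol = 0.6093 mol
N: 17.07 g ÷ 14.01 g/mol = 1.218 mol
O: 58.51 g ÷ 16.00 g/mol = 3.657 mol
Smallest is Ca at 0.6093 mol; normalising gives Ca 1.000, N 2.000, O 6.002
Ratio ≈ 1:2:6, so the empirical formula is CaN2O6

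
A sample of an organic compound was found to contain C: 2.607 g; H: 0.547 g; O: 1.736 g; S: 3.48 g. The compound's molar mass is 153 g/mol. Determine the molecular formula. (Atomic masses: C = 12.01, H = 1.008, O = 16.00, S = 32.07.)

C: 2.607 g ÷ 12.01 g/mol = 0.2171 mol
H: 0.547 g ÷ 1.008 g/mol = 0.5427 mol
O: 1.736 g ÷ 16.00 g/mol = 0.1085 mol
S: 3.48 g ÷ 32.07 g/mol = 0.1085 mol
Smallest is O at 0.1085 mol; normalising gives C 2.001, H 5.001, O 1.000, S 1.000
→ C2H5OS
Empirical-formula mass = 77.13 g/mol
n = 153 / 77.13 = 1.98 ≈ 2
Molecular formula = (C2H5OS)×2 = C4H10O2S2

C4H10O2S2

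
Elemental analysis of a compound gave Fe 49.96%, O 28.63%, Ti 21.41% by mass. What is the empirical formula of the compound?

Assume 100 g: 49.96 g Fe, 28.63 g O, 21.41 g Ti.
Moles — Fe: 49.96 / 55.85 = 0.8945 mol; O: 28.63 / 16.00 = 1.789 mol; Ti: 21.41 / 47.87 = 0.4473 mol
Ratios (÷ 0.4473): Fe 2.000, O 4.001, Ti 1.000
→ Fe2O4Ti

Fe2O4Ti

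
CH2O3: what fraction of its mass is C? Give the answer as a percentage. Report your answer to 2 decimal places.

Molar mass = 1(12.01) + 2(1.008) + 3(16.00) = 62.026 g/mol
Mass of C per mole = 1 × 12.01 = 12.010 g
% C = 12.010 / 62.026 × 100 = 19.36%

19.36%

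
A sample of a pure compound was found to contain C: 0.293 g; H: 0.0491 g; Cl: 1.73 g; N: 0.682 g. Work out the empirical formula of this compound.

CH2Cl2N2

n(C) = 0.293/12.01 = 0.0244, n(H) = 0.0491/1.008 = 0.04871, n(Cl) = 1.73/35.45 = 0.0488, n(N) = 0.682/14.01 = 0.04868
Ratios (÷ 0.0244): C 1.000, H 1.997, Cl 2.000, N 1.995
≈ 1:2:2:2 → CH2Cl2N2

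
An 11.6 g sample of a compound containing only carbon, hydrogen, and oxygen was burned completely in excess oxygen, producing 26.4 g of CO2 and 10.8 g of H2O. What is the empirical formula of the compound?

mol C = 26.4 / 44.01 = 0.5999; mass C = 0.5999 × 12.01 = 7.204 g
mol H = 2 × (10.8 / 18.02) = 1.199; mass H = 1.199 × 1.008 = 1.208 g
mass O = 11.6 − (8.413) = 3.187 g → mol O = 0.1992
Divide by the smallest (0.1992 mol O): C 3.011, H 6.017, O 1.000
≈ 3:6:1 → C3H6O

C3H6O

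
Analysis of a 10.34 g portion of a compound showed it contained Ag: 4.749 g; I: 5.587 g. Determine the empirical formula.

Ag: 4.749 g ÷ 107.87 g/mol = 0.04403 mol
I: 5.587 g ÷ 126.90 g/mol = 0.04403 mol
Smallest is Ag at 0.04403 mol; normalising gives Ag 1.000, I 1.000
≈ 1:1 → AgI

AgI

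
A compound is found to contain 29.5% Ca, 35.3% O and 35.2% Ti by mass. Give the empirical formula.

CaO3Ti

Assume 100 g: 29.5 g Ca, 35.3 g O, 35.2 g Ti.
n(Ca) = 29.5/40.08 = 0.736, n(O) = 35.3/16.00 = 2.206, n(Ti) = 35.2/47.87 = 0.7353
Divide by the smallest (0.7353 mol Ti): Ca 1.001, O 3.000, Ti 1.000
→ CaO3Ti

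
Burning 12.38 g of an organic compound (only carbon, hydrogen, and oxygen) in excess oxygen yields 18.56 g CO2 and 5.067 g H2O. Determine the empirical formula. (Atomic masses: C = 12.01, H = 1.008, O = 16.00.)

C3H4O3

mol C = 18.56 / 44.01 = 0.4217; mass C = 0.4217 × 12.01 = 5.065 g
mol H = 2 × (5.067 / 18.02) = 0.5624; mass H = 0.5624 × 1.008 = 0.5669 g
mass O = 12.38 − (5.632) = 6.748 g → mol O = 0.4218
Ratios (÷ 0.4217): C 1.000, H 1.334, O 1.000
×3: C 3.00, H 4.00, O 3.00 → C3H4O3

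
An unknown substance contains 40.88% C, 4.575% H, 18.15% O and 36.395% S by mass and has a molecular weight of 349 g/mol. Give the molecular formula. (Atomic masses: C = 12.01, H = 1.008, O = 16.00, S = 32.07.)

Assume 100 g: 40.88 g C, 4.575 g H, 18.15 g O, 36.395 g S.
Moles — C: 40.88 / 12.01 = 3.404 mol; H: 4.575 / 1.008 = 4.539 mol; O: 18.15 / 16.00 = 1.134 mol; S: 36.395 / 32.07 = 1.135 mol
Ratios (÷ 1.134): C 3.001, H 4.001, O 1.000, S 1.000
Ratio ≈ 3:4:1:1, so the empirical formula is C3H4OS
Empirical-formula mass = 88.13 g/mol
n = 349 / 88.13 = 3.96 ≈ 4
Molecular formula = (C3H4OS)×4 = C12H16O4S4

C12H16O4S4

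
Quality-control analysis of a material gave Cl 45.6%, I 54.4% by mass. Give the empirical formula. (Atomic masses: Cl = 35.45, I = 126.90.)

Assume 100 g: 45.6 g Cl, 54.4 g I.
n(Cl) = 45.6/35.45 = 1.286, n(I) = 54.4/126.90 = 0.4287
Divide by the smallest (0.4287 mol I): Cl 3.001, I 1.000
→ Cl3I

Cl3I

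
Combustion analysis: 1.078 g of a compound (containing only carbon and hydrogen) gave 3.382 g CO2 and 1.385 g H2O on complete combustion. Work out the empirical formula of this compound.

CH2

mol C = 3.382 / 44.01 = 0.07685; mass C = 0.07685 × 12.01 = 0.9229 g
mol H = 2 × (1.385 / 18.02) = 0.1537; mass H = 0.1537 × 1.008 = 0.1549 g
Divide by the smallest (0.07685 mol C): C 1.000, H 2.000
→ CH2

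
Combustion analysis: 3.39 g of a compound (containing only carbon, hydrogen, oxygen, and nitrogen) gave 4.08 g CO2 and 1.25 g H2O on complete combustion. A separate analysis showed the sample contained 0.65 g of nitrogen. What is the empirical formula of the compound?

mol C = 4.08 / 44.01 = 0.09271; mass C = 0.09271 × 12.01 = 1.113 g
mol H = 2 × (1.25 / 18.02) = 0.1387; mass H = 0.1387 × 1.008 = 0.1398 g
mol N = 0.65 / 14.01 = 0.04640
mass O = 3.39 − (1.903) = 1.487 g → mol O = 0.09292
Smallest is N at 0.0464 mol; normalising gives C 1.998, H 2.990, N 1.000, O 2.003
Ratio ≈ 2:3:1:2, so the empirical formula is C2H3NO2

C2H3NO2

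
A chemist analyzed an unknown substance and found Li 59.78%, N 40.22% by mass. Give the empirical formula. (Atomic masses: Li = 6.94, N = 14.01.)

Li3N

Assume 100 g: 59.78 g Li, 40.22 g N.
Li: 59.78 g ÷ 6.94 g/mol = 8.614 mol
N: 40.22 g ÷ 14.01 g/mol = 2.871 mol
Divide by the smallest (2.871 mol N): Li 3.000, N 1.000
Ratio ≈ 3:1, so the empirical formula is Li3N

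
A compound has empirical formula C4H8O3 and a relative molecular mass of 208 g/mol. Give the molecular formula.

Empirical-formula mass = 104.10 g/mol
n = 208 / 104.10 = 2.00 ≈ 2
Molecular formula = (C4H8O3)2 = C8H16O6

C8H16O6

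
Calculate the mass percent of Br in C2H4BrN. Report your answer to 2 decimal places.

Molar mass = 2(12.01) + 4(1.008) + 1(79.90) + 1(14.01) = 121.962 g/mol
Mass of Br per mole = 1 × 79.90 = 79.900 g
% Br = 79.900 / 121.962 × 100 = 65.51%

65.51%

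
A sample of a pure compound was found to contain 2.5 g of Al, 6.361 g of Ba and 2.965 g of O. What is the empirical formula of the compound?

Moles — Al: 2.5 / 26.98 = 0.09266 mol; Ba: 6.361 / 137.33 = 0.04632 mol; O: 2.965 / 16.00 = 0.1853 mol
Ratios (÷ 0.04632): Al 2.000, Ba 1.000, O 4.001
≈ 2:1:4 → Al2BaO4

Al2BaO4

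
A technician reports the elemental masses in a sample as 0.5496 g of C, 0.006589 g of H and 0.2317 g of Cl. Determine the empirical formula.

n(C) = 0.5496/12.01 = 0.04576, n(H) = 0.006589/1.008 = 0.006537, n(Cl) = 0.2317/35.45 = 0.006536
Smallest is Cl at 0.006536 mol; normalising gives C 7.002, H 1.000, Cl 1.000
≈ 7:1:1 → C7HCl

C7HCl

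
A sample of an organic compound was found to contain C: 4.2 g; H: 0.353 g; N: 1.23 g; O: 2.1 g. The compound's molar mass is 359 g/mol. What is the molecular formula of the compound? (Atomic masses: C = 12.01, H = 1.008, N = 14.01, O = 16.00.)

C16H16N4O6

Moles — C: 4.2 / 12.01 = 0.3497 mol; H: 0.353 / 1.008 = 0.3502 mol; N: 1.23 / 14.01 = 0.08779 mol; O: 2.1 / 16.00 = 0.1313 mol
Smallest is N at 0.08779 mol; normalising gives C 3.983, H 3.989, N 1.000, O 1.495
Multiply by 2: C 7.97, H 7.98, N 2.00, O 2.99 → C8H8N2O3
Empirical-formula mass = 180.16 g/mol
n = 359 / 180.16 = 1.99 ≈ 2
Molecular formula = (C8H8N2O3)×2 = C16H16N4O6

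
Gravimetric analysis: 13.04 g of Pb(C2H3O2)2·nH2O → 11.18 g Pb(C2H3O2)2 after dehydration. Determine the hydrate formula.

Pb(C2H3O2)2·3H2O

Mass of water lost = 13.04 − 11.18 = 1.86 g → 1.86 / 18.02 = 0.1032 mol H2O
Molar mass of Pb(C2H3O2)2 = 325.29 g/mol → mol Pb(C2H3O2)2 = 11.18 / 325.29 = 0.03437
n = 0.1032 / 0.03437 = 3.00 ≈ 3 → Pb(C2H3O2)2·3H2O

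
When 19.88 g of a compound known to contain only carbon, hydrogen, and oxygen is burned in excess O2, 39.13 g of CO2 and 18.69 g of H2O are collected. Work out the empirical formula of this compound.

mol C = 39.13 / 44.01 = 0.8891; mass C = 0.8891 × 12.01 = 10.68 g
mol H = 2 × (18.69 / 18.02) = 2.074; mass H = 2.074 × 1.008 = 2.091 g
mass O = 19.88 − (12.77) = 7.111 g → mol O = 0.4444
Smallest is O at 0.4444 mol; normalising gives C 2.001, H 4.668, O 1.000
Scaling by 3: C 6.00, H 14.00, O 3.00 → C6H14O3

C6H14O3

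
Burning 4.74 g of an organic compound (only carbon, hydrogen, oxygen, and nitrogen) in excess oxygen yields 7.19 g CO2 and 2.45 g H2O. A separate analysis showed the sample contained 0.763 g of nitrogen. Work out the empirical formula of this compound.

C3H5NO2

mol C = 7.19 / 44.01 = 0.1634; mass C = 0.1634 × 12.01 = 1.962 g
mol H = 2 × (2.45 / 18.02) = 0.2719; mass H = 0.2719 × 1.008 = 0.2741 g
mol N = 0.763 / 14.01 = 0.05446
mass O = 4.74 − (2.999) = 1.741 g → mol O = 0.1088
Ratios (÷ 0.05446): C 3.000, H 4.993, N 1.000, O 1.998
≈ 3:5:1:2 → C3H5NO2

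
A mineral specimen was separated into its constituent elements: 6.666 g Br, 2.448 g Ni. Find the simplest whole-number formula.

Br2Ni

n(Br) = 6.666/79.90 = 0.08343, n(Ni) = 2.448/58.69 = 0.04171
Divide by the smallest (0.04171 mol Ni): Br 2.000, Ni 1.000
≈ 2:1 → Br2Ni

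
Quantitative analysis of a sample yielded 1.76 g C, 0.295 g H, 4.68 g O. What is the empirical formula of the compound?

CH2O2

C: 1.76 g ÷ 12.01 g/mol = 0.1465 mol
H: 0.295 g ÷ 1.008 g/mol = 0.2927 mol
O: 4.68 g ÷ 16.00 g/mol = 0.2925 mol
Divide by the smallest (0.1465 mol C): C 1.000, H 1.997, O 1.996
→ CH2O2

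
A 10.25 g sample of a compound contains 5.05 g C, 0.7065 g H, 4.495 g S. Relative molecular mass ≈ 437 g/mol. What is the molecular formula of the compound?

C18H30S6

C: 5.05 g ÷ 12.01 g/mol = 0.4205 mol
H: 0.7065 g ÷ 1.008 g/mol = 0.7009 mol
S: 4.495 g ÷ 32.07 g/mol = 0.1402 mol
Smallest is S at 0.1402 mol; normalising gives C 3.000, H 5.001, S 1.000
≈ 3:5:1 → C3H5S
Empirical-formula mass = 73.14 g/mol
n = 437 / 73.14 = 5.97 ≈ 6
Molecular formula = (C3H5S)×6 = C18H30S6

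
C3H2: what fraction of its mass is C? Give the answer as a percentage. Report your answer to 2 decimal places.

94.70%

Molar mass = 3(12.01) + 2(1.008) = 38.046 g/mol
Mass of C per mole = 3 × 12.01 = 36.030 g
% C = 36.030 / 38.046 × 100 = 94.70%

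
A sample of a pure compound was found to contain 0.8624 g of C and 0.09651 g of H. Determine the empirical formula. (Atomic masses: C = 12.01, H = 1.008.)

Moles — C: 0.8624 / 12.01 = 0.07181 mol; H: 0.09651 / 1.008 = 0.09574 mol
Smallest is C at 0.07181 mol; normalising gives C 1.000, H 1.333
×3: C 3.00, H 4.00 → C3H4

C3H4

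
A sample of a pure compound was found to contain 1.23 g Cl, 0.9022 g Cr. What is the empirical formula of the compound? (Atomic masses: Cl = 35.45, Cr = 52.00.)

Cl2Cr

Cl: 1.23 g ÷ 35.45 g/mol = 0.0347 mol
Cr: 0.9022 g ÷ 52.00 g/mol = 0.01735 mol
Divide by the smallest (0.01735 mol Cr): Cl 2.000, Cr 1.000
→ Cl2Cr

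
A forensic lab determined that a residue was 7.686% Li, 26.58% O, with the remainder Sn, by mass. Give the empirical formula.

Assume 100 g: 7.686 g Li, 26.58 g O, 65.734 g Sn.
Moles — Li: 7.686 / 6.94 = 1.107 mol; O: 26.58 / 16.00 = 1.661 mol; Sn: 65.734 / 118.71 = 0.5537 mol
Ratios (÷ 0.5537): Li 2.000, O 3.000, Sn 1.000
Ratio ≈ 2:3:1, so the empirical formula is Li2O3Sn

Li2O3Sn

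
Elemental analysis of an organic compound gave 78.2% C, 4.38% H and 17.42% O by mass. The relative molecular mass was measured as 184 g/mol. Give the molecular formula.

C12H8O2

Assume 100 g: 78.2 g C, 4.38 g H, 17.42 g O.
Moles — C: 78.2 / 12.01 = 6.511 mol; H: 4.38 / 1.008 = 4.345 mol; O: 17.42 / 16.00 = 1.089 mol
Smallest is O at 1.089 mol; normalising gives C 5.980, H 3.991, O 1.000
≈ 6:4:1 → C6H4O
Empirical-formula mass = 92.09 g/mol
n = 184 / 92.09 = 2.00 ≈ 2
Molecular formula = (C6H4O)×2 = C12H8O2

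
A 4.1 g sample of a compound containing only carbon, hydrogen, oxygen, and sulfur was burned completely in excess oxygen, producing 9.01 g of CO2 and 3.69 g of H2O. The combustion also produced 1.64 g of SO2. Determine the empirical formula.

mol C = 9.01 / 44.01 = 0.2047; mass C = 0.2047 × 12.01 = 2.459 g
mol H = 2 × (3.69 / 18.02) = 0.4095; mass H = 0.4095 × 1.008 = 0.4128 g
mol S = 1.64 / 64.07 = 0.02560; mass S = 0.8209 g
mass O = 4.1 − (3.692) = 0.4075 g → mol O = 0.02547
Smallest is O at 0.02547 mol; normalising gives C 8.038, H 16.079, O 1.000, S 1.005
Ratio ≈ 8:16:1:1, so the empirical formula is C8H16OS

C8H16OS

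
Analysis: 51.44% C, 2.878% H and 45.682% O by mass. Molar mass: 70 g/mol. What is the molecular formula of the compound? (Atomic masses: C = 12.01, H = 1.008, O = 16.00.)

C3H2O2

Assume 100 g: 51.44 g C, 2.878 g H, 45.682 g O.
C: 51.44 g ÷ 12.01 g/mol = 4.283 mol
H: 2.878 g ÷ 1.008 g/mol = 2.855 mol
O: 45.682 g ÷ 16.00 g/mol = 2.855 mol
Ratios (÷ 2.855): C 1.500, H 1.000, O 1.000
Scaling by 2: C 3.00, H 2.00, O 2.00 → C3H2O2
Empirical-formula mass = 70.05 g/mol
n = 70 / 70.05 = 1.00 ≈ 1
Molecular formula = empirical formula = C3H2O2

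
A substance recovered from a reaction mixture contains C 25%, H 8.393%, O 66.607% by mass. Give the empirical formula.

CH4O2

Assume 100 g: 25 g C, 8.393 g H, 66.607 g O.
C: 25 g ÷ 12.01 g/mol = 2.082 mol
H: 8.393 g ÷ 1.008 g/mol = 8.326 mol
O: 66.607 g ÷ 16.00 g/mol = 4.163 mol
Smallest is C at 2.082 mol; normalising gives C 1.000, H 4.000, O 2.000
≈ 1:4:2 → CH4O2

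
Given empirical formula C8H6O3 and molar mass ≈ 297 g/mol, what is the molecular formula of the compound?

C16H12O6

Empirical-formula mass = 150.13 g/mol
n = 297 / 150.13 = 1.98 ≈ 2
Molecular formula = (C8H6O3)2 = C16H12O6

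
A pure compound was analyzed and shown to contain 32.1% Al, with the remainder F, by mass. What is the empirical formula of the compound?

Assume 100 g: 32.1 g Al, 67.9 g F.
Al: 32.1 g ÷ 26.98 g/mol = 1.19 mol
F: 67.9 g ÷ 19.00 g/mol = 3.574 mol
Smallest is Al at 1.19 mol; normalising gives Al 1.000, F 3.004
≈ 1:3 → AlF3

AlF3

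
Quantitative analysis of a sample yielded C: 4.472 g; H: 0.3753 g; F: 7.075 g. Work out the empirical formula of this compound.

CHF

C: 4.472 g ÷ 12.01 g/mol = 0.3724 mol
H: 0.3753 g ÷ 1.008 g/mol = 0.3723 mol
F: 7.075 g ÷ 19.00 g/mol = 0.3724 mol
Smallest is H at 0.3723 mol; normalising gives C 1.000, H 1.000, F 1.000
≈ 1:1:1 → CHF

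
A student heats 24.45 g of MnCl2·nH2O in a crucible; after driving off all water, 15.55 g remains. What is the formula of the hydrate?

Mass of water lost = 24.45 − 15.55 = 8.9 g → 8.9 / 18.02 = 0.4939 mol H2O
Molar mass of MnCl2 = 125.84 g/mol → mol MnCl2 = 15.55 / 125.84 = 0.1236
n = 0.4939 / 0.1236 = 4.00 ≈ 4 → MnCl2·4H2O

MnCl2·4H2O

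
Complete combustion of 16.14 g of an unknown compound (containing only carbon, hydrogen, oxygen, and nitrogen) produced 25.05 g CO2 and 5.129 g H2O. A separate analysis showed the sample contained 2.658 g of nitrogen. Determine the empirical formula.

mol C = 25.05 / 44.01 = 0.5692; mass C = 0.5692 × 12.01 = 6.836 g
mol H = 2 × (5.129 / 18.02) = 0.5693; mass H = 0.5693 × 1.008 = 0.5738 g
mol N = 2.658 / 14.01 = 0.1897
mass O = 16.14 − (10.07) = 6.072 g → mol O = 0.3795
Ratios (÷ 0.1897): C 3.000, H 3.000, N 1.000, O 2.000
≈ 3:3:1:2 → C3H3NO2

C3H3NO2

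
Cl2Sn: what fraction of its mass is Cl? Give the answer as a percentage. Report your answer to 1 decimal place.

Molar mass = 2(35.45) + 1(118.71) = 189.610 g/mol
Mass of Cl per mole = 2 × 35.45 = 70.900 g
% Cl = 70.900 / 189.610 × 100 = 37.4%

37.4%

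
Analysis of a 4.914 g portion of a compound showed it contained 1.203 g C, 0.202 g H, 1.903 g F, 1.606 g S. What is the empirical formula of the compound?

C2H4F2S

n(C) = 1.203/12.01 = 0.1002, n(H) = 0.202/1.008 = 0.2004, n(F) = 1.903/19.00 = 0.1002, n(S) = 1.606/32.07 = 0.05008
Ratios (÷ 0.05008): C 2.000, H 4.002, F 2.000, S 1.000
→ C2H4F2S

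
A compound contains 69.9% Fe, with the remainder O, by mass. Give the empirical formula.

Fe2O3

Assume 100 g: 69.9 g Fe, 30.1 g O.
Moles — Fe: 69.9 / 55.85 = 1.252 mol; O: 30.1 / 16.00 = 1.881 mol
Divide by the smallest (1.252 mol Fe): Fe 1.000, O 1.503
×2: Fe 2.00, O 3.01 → Fe2O3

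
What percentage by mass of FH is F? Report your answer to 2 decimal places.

94.96%

Molar mass = 1(19.00) + 1(1.008) = 20.008 g/mol
Mass of F per mole = 1 × 19.00 = 19.000 g
% F = 19.000 / 20.008 × 100 = 94.96%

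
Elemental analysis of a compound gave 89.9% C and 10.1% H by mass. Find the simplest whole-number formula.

Assume 100 g: 89.9 g C, 10.1 g H.
n(C) = 89.9/12.01 = 7.485, n(H) = 10.1/1.008 = 10.02
Divide by the smallest (7.485 mol C): C 1.000, H 1.339
×3: C 3.00, H 4.02 → C3H4

C3H4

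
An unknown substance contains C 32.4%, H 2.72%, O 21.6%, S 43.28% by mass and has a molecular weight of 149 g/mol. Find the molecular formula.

C4H4O2S2

Assume 100 g: 32.4 g C, 2.72 g H, 21.6 g O, 43.28 g S.
C: 32.4 g ÷ 12.01 g/mol = 2.698 mol
H: 2.72 g ÷ 1.008 g/mol = 2.698 mol
O: 21.6 g ÷ 16.00 g/mol = 1.35 mol
S: 43.28 g ÷ 32.07 g/mol = 1.35 mol
Ratios (÷ 1.35): C 1.999, H 1.999, O 1.000, S 1.000
Ratio ≈ 2:2:1:1, so the empirical formula is C2H2OS
Empirical-formula mass = 74.11 g/mol
n = 149 / 74.11 = 2.01 ≈ 2
Molecular formula = (C2H2OS)×2 = C4H4O2S2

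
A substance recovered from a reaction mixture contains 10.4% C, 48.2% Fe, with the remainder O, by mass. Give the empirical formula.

Assume 100 g: 10.4 g C, 48.2 g Fe, 41.4 g O.
Moles — C: 10.4 / 12.01 = 0.8659 mol; Fe: 48.2 / 55.85 = 0.863 mol; O: 41.4 / 16.00 = 2.587 mol
Smallest is Fe at 0.863 mol; normalising gives C 1.003, Fe 1.000, O 2.998
→ CFeO3

CFeO3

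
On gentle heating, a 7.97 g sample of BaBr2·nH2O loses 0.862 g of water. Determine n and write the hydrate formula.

BaBr2·2H2O

Mass of anhydrous BaBr2 = 7.97 − 0.862 = 7.108 g
mol H2O = 0.862 / 18.02 = 0.04784
Molar mass of BaBr2 = 297.13 g/mol → mol BaBr2 = 7.108 / 297.13 = 0.02392
n = 0.04784 / 0.02392 = 2.00 ≈ 2 → BaBr2·2H2O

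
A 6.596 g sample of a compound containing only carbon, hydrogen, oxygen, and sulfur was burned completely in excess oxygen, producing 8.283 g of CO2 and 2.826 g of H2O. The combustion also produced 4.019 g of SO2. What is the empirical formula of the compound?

C3H5O2S

mol C = 8.283 / 44.01 = 0.1882; mass C = 0.1882 × 12.01 = 2.260 g
mol H = 2 × (2.826 / 18.02) = 0.3137; mass H = 0.3137 × 1.008 = 0.3162 g
mol S = 4.019 / 64.07 = 0.06273; mass S = 2.012 g
mass O = 6.596 − (4.588) = 2.008 g → mol O = 0.1255
Smallest is S at 0.06273 mol; normalising gives C 3.000, H 5.000, O 2.000, S 1.000
Ratio ≈ 3:5:2:1, so the empirical formula is C3H5O2S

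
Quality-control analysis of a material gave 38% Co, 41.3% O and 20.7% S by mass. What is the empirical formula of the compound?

Assume 100 g: 38 g Co, 41.3 g O, 20.7 g S.
Co: 38 g ÷ 58.93 g/mol = 0.6448 mol
O: 41.3 g ÷ 16.00 g/mol = 2.581 mol
S: 20.7 g ÷ 32.07 g/mol = 0.6455 mol
Ratios (÷ 0.6448): Co 1.000, O 4.003, S 1.001
≈ 1:4:1 → CoO4S

CoO4S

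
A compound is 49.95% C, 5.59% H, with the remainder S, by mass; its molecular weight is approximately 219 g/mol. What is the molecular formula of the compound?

C9H12S3

Assume 100 g: 49.95 g C, 5.59 g H, 44.46 g S.
Moles — C: 49.95 / 12.01 = 4.159 mol; H: 5.59 / 1.008 = 5.546 mol; S: 44.46 / 32.07 = 1.386 mol
Smallest is S at 1.386 mol; normalising gives C 3.000, H 4.000, S 1.000
Ratio ≈ 3:4:1, so the empirical formula is C3H4S
Empirical-formula mass = 72.13 g/mol
n = 219 / 72.13 = 3.04 ≈ 3
Molecular formula = (C3H4S)×3 = C9H12S3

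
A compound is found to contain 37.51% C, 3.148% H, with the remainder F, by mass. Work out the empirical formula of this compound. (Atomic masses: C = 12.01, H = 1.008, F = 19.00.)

Assume 100 g: 37.51 g C, 3.148 g H, 59.342 g F.
C: 37.51 g ÷ 12.01 g/mol = 3.123 mol
H: 3.148 g ÷ 1.008 g/mol = 3.123 mol
F: 59.342 g ÷ 19.00 g/mol = 3.123 mol
Smallest is H at 3.123 mol; normalising gives C 1.000, H 1.000, F 1.000
≈ 1:1:1 → CHF

CHF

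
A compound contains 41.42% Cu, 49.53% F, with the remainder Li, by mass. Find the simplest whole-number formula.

Assume 100 g: 41.42 g Cu, 49.53 g F, 9.05 g Li.
n(Cu) = 41.42/63.55 = 0.6518, n(F) = 49.53/19.00 = 2.607, n(Li) = 9.05/6.94 = 1.304
Ratios (÷ 0.6518): Cu 1.000, F 4.000, Li 2.001
→ CuF4Li2

CuF4Li2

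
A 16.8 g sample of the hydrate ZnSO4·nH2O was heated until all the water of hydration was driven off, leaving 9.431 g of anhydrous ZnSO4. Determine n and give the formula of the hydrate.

Mass of water lost = 16.8 − 9.431 = 7.369 g → 7.369 / 18.02 = 0.4089 mol H2O
Molar mass of ZnSO4 = 161.45 g/mol → mol ZnSO4 = 9.431 / 161.45 = 0.05841
n = 0.4089 / 0.05841 = 7.00 ≈ 7 → ZnSO4·7H2O

ZnSO4·7H2O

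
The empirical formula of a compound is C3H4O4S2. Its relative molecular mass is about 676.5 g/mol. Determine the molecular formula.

C12H16O16S8

Empirical-formula mass = 168.20 g/mol
n = 676.5 / 168.20 = 4.02 ≈ 4
Molecular formula = (C3H4O4S2)4 = C12H16O16S8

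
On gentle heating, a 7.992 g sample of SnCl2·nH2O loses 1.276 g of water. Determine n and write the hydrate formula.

SnCl2·2H2O

Mass of anhydrous SnCl2 = 7.992 − 1.276 = 6.716 g
mol H2O = 1.276 / 18.02 = 0.07081
Molar mass of SnCl2 = 189.61 g/mol → mol SnCl2 = 6.716 / 189.61 = 0.03542
n = 0.07081 / 0.03542 = 2.00 ≈ 2 → SnCl2·2H2O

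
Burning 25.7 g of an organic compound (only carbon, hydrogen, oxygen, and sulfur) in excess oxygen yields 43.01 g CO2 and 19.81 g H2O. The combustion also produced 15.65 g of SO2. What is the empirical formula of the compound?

C4H9OS

mol C = 43.01 / 44.01 = 0.9773; mass C = 0.9773 × 12.01 = 11.74 g
mol H = 2 × (19.81 / 18.02) = 2.199; mass H = 2.199 × 1.008 = 2.216 g
mol S = 15.65 / 64.07 = 0.2443; mass S = 7.834 g
mass O = 25.7 − (21.79) = 3.913 g → mol O = 0.2446
Smallest is S at 0.2443 mol; normalising gives C 4.001, H 9.001, O 1.001, S 1.000
≈ 4:9:1:1 → C4H9OS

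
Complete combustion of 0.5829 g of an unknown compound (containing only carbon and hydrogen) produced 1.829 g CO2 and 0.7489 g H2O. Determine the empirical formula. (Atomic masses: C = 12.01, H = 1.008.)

CH2

mol C = 1.829 / 44.01 = 0.04156; mass C = 0.04156 × 12.01 = 0.4991 g
mol H = 2 × (0.7489 / 18.02) = 0.08312; mass H = 0.08312 × 1.008 = 0.08378 g
Ratios (÷ 0.04156): C 1.000, H 2.000
Ratio ≈ 1:2, so the empirical formula is CH2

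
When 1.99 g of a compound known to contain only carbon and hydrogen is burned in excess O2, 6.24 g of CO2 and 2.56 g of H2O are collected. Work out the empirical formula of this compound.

mol C = 6.24 / 44.01 = 0.1418; mass C = 0.1418 × 12.01 = 1.703 g
mol H = 2 × (2.56 / 18.02) = 0.2841; mass H = 0.2841 × 1.008 = 0.2864 g
Divide by the smallest (0.1418 mol C): C 1.000, H 2.004
Ratio ≈ 1:2, so the empirical formula is CH2

CH2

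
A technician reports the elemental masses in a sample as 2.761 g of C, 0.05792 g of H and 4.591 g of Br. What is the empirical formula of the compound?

C4HBr

C: 2.761 g ÷ 12.01 g/mol = 0.2299 mol
H: 0.05792 g ÷ 1.008 g/mol = 0.05746 mol
Br: 4.591 g ÷ 79.90 g/mol = 0.05746 mol
Ratios (÷ 0.05746): C 4.001, H 1.000, Br 1.000
≈ 4:1:1 → C4HBr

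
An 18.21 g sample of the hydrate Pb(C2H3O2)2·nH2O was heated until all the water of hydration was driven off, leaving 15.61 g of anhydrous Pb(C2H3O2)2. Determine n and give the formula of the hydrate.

Pb(C2H3O2)2·3H2O

Mass of water lost = 18.21 − 15.61 = 2.6 g → 2.6 / 18.02 = 0.1443 mol H2O
Molar mass of Pb(C2H3O2)2 = 325.29 g/mol → mol Pb(C2H3O2)2 = 15.61 / 325.29 = 0.04799
n = 0.1443 / 0.04799 = 3.01 ≈ 3 → Pb(C2H3O2)2·3H2O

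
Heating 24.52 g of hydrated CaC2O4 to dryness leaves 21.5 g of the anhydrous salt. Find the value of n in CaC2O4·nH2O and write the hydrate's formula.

Mass of water lost = 24.52 − 21.5 = 3.02 g → 3.02 / 18.02 = 0.1676 mol H2O
Molar mass of CaC2O4 = 128.10 g/mol → mol CaC2O4 = 21.5 / 128.10 = 0.1678
n = 0.1676 / 0.1678 = 1.00 ≈ 1 → CaC2O4·H2O

CaC2O4·H2O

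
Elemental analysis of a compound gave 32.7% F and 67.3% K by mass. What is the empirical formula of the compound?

Assume 100 g: 32.7 g F, 67.3 g K.
F: 32.7 g ÷ 19.00 g/mol = 1.721 mol
K: 67.3 g ÷ 39.10 g/mol = 1.721 mol
Divide by the smallest (1.721 mol F): F 1.000, K 1.000
→ FK

FK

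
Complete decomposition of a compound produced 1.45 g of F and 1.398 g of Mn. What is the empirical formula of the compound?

n(F) = 1.45/19.00 = 0.07632, n(Mn) = 1.398/54.94 = 0.02545
Divide by the smallest (0.02545 mol Mn): F 2.999, Mn 1.000
Ratio ≈ 3:1, so the empirical formula is F3Mn

F3Mn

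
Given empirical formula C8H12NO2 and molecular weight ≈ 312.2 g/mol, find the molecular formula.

Empirical-formula mass = 154.19 g/mol
n = 312.2 / 154.19 = 2.02 ≈ 2
Molecular formula = (C8H12NO2)2 = C16H24N2O4

C16H24N2O4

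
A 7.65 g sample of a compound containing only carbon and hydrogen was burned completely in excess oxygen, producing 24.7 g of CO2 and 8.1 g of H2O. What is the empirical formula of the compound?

C5H8

mol C = 24.7 / 44.01 = 0.5612; mass C = 0.5612 × 12.01 = 6.740 g
mol H = 2 × (8.1 / 18.02) = 0.8990; mass H = 0.8990 × 1.008 = 0.9062 g
Divide by the smallest (0.5612 mol C): C 1.000, H 1.602
Scaling by 5: C 5.00, H 8.01 → C5H8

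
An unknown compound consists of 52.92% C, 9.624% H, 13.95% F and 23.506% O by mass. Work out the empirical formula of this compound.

Assume 100 g: 52.92 g C, 9.624 g H, 13.95 g F, 23.506 g O.
C: 52.92 g ÷ 12.01 g/mol = 4.406 mol
H: 9.624 g ÷ 1.008 g/mol = 9.548 mol
F: 13.95 g ÷ 19.00 g/mol = 0.7342 mol
O: 23.506 g ÷ 16.00 g/mol = 1.469 mol
Smallest is F at 0.7342 mol; normalising gives C 6.001, H 13.004, F 1.000, O 2.001
→ C6H13FO2

C6H13FO2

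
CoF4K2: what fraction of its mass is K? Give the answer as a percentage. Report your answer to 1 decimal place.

Molar mass = 1(58.93) + 4(19.00) + 2(39.10) = 213.130 g/mol
Mass of K per mole = 2 × 39.10 = 78.200 g
% K = 78.200 / 213.130 × 100 = 36.7%

36.7%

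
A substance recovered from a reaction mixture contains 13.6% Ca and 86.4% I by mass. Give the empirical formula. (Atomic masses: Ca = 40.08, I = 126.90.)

Assume 100 g: 13.6 g Ca, 86.4 g I.
Ca: 13.6 g ÷ 40.08 g/mol = 0.3393 mol
I: 86.4 g ÷ 126.90 g/mol = 0.6809 mol
Smallest is Ca at 0.3393 mol; normalising gives Ca 1.000, I 2.007
Ratio ≈ 1:2, so the empirical formula is CaI2

CaI2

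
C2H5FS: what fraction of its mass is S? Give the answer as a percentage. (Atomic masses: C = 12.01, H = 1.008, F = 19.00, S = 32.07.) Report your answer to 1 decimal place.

40.0%

Molar mass = 2(12.01) + 5(1.008) + 1(19.00) + 1(32.07) = 80.130 g/mol
Mass of S per mole = 1 × 32.07 = 32.070 g
% S = 32.070 / 80.130 × 100 = 40.0%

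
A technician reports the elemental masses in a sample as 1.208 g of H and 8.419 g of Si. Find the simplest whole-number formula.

H4Si

n(H) = 1.208/1.008 = 1.198, n(Si) = 8.419/28.09 = 0.2997
Ratios (÷ 0.2997): H 3.999, Si 1.000
Ratio ≈ 4:1, so the empirical formula is H4Si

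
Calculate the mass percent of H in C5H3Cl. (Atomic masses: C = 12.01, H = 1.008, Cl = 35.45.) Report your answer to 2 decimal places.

Molar mass = 5(12.01) + 3(1.008) + 1(35.45) = 98.524 g/mol
Mass of H per mole = 3 × 1.008 = 3.024 g
% H = 3.024 / 98.524 × 100 = 3.07%

3.07%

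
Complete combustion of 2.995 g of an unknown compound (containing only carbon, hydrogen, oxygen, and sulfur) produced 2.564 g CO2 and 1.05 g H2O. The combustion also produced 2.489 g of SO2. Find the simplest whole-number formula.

mol C = 2.564 / 44.01 = 0.05826; mass C = 0.05826 × 12.01 = 0.6997 g
mol H = 2 × (1.05 / 18.02) = 0.1165; mass H = 0.1165 × 1.008 = 0.1175 g
mol S = 2.489 / 64.07 = 0.03885; mass S = 1.246 g
mass O = 2.995 − (2.063) = 0.9320 g → mol O = 0.05825
Ratios (÷ 0.03885): C 1.500, H 3.000, O 1.499, S 1.000
Scaling by 2: C 3.00, H 6.00, O 3.00, S 2.00 → C3H6O3S2

C3H6O3S2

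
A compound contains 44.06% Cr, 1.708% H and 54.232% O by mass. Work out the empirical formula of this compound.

CrH2O4

Assume 100 g: 44.06 g Cr, 1.708 g H, 54.232 g O.
Moles — Cr: 44.06 / 52.00 = 0.8473 mol; H: 1.708 / 1.008 = 1.694 mol; O: 54.232 / 16.00 = 3.389 mol
Smallest is Cr at 0.8473 mol; normalising gives Cr 1.000, H 2.000, O 4.000
→ CrH2O4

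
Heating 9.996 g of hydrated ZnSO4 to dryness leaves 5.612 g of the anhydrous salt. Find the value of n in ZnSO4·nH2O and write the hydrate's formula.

Mass of water lost = 9.996 − 5.612 = 4.384 g → 4.384 / 18.02 = 0.2433 mol H2O
Molar mass of ZnSO4 = 161.45 g/mol → mol ZnSO4 = 5.612 / 161.45 = 0.03476
n = 0.2433 / 0.03476 = 7.00 ≈ 7 → ZnSO4·7H2O

ZnSO4·7H2O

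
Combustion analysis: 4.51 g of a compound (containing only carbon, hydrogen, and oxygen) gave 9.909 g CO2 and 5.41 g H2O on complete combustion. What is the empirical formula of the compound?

mol C = 9.909 / 44.01 = 0.2252; mass C = 0.2252 × 12.01 = 2.704 g
mol H = 2 × (5.41 / 18.02) = 0.6004; mass H = 0.6004 × 1.008 = 0.6052 g
mass O = 4.51 − (3.309) = 1.201 g → mol O = 0.07504
Divide by the smallest (0.07504 mol O): C 3.000, H 8.002, O 1.000
→ C3H8O

C3H8O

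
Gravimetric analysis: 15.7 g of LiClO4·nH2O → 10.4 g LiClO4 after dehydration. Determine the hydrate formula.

Mass of water lost = 15.7 − 10.4 = 5.3 g → 5.3 / 18.02 = 0.2941 mol H2O
Molar mass of LiClO4 = 106.39 g/mol → mol LiClO4 = 10.4 / 106.39 = 0.09775
n = 0.2941 / 0.09775 = 3.01 ≈ 3 → LiClO4·3H2O

LiClO4·3H2O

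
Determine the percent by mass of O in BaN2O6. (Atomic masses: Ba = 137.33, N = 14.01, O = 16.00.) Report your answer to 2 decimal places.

36.73%

Molar mass = 1(137.33) + 2(14.01) + 6(16.00) = 261.350 g/mol
Mass of O per mole = 6 × 16.00 = 96.000 g
% O = 96.000 / 261.350 × 100 = 36.73%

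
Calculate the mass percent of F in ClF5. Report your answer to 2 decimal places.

72.82%

Molar mass = 1(35.45) + 5(19.00) = 130.450 g/mol
Mass of F per mole = 5 × 19.00 = 95.000 g
% F = 95.000 / 130.450 × 100 = 72.82%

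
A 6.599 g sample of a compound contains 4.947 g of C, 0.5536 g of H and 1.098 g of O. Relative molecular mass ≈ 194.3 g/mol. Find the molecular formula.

n(C) = 4.947/12.01 = 0.4119, n(H) = 0.5536/1.008 = 0.5492, n(O) = 1.098/16.00 = 0.06863
Smallest is O at 0.06863 mol; normalising gives C 6.002, H 8.003, O 1.000
Ratio ≈ 6:8:1, so the empirical formula is C6H8O
Empirical-formula mass = 96.12 g/mol
n = 194.3 / 96.12 = 2.02 ≈ 2
Molecular formula = (C6H8O)×2 = C12H16O2

C12H16O2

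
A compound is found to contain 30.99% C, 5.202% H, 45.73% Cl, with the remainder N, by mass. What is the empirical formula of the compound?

Assume 100 g: 30.99 g C, 5.202 g H, 45.73 g Cl, 18.078 g N.
Moles — C: 30.99 / 12.01 = 2.58 mol; H: 5.202 / 1.008 = 5.161 mol; Cl: 45.73 / 35.45 = 1.29 mol; N: 18.078 / 14.01 = 1.29 mol
Divide by the smallest (1.29 mol Cl): C 2.000, H 4.001, Cl 1.000, N 1.000
≈ 2:4:1:1 → C2H4ClN

C2H4ClN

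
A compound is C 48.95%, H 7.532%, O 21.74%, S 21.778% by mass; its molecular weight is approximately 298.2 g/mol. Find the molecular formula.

C12H22O4S2

Assume 100 g: 48.95 g C, 7.532 g H, 21.74 g O, 21.778 g S.
C: 48.95 g ÷ 12.01 g/mol = 4.076 mol
H: 7.532 g ÷ 1.008 g/mol = 7.472 mol
O: 21.74 g ÷ 16.00 g/mol = 1.359 mol
S: 21.778 g ÷ 32.07 g/mol = 0.6791 mol
Divide by the smallest (0.6791 mol S): C 6.002, H 11.003, O 2.001, S 1.000
Ratio ≈ 6:11:2:1, so the empirical formula is C6H11O2S
Empirical-formula mass = 147.22 g/mol
n = 298.2 / 147.22 = 2.03 ≈ 2
Molecular formula = (C6H11O2S)×2 = C12H22O4S2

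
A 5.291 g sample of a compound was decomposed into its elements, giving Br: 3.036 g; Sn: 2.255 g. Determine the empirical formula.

n(Br) = 3.036/79.90 = 0.038, n(Sn) = 2.255/118.71 = 0.019
Smallest is Sn at 0.019 mol; normalising gives Br 2.000, Sn 1.000
Ratio ≈ 2:1, so the empirical formula is Br2Sn

Br2Sn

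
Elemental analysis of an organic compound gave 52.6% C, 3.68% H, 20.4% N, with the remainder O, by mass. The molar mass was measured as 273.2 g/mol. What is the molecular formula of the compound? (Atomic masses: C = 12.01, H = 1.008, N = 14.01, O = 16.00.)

Assume 100 g: 52.6 g C, 3.68 g H, 20.4 g N, 23.32 g O.
Moles — C: 52.6 / 12.01 = 4.38 mol; H: 3.68 / 1.008 = 3.651 mol; N: 20.4 / 14.01 = 1.456 mol; O: 23.32 / 16.00 = 1.458 mol
Smallest is N at 1.456 mol; normalising gives C 3.008, H 2.507, N 1.000, O 1.001
Multiply by 2: C 6.02, H 5.01, N 2.00, O 2.00 → C6H5N2O2
Empirical-formula mass = 137.12 g/mol
n = 273.2 / 137.12 = 1.99 ≈ 2
Molecular formula = (C6H5N2O2)×2 = C12H10N4O4

C12H10N4O4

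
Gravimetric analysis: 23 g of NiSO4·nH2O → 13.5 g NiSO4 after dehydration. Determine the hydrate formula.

NiSO4·6H2O

Mass of water lost = 23 − 13.5 = 9.5 g → 9.5 / 18.02 = 0.5272 mol H2O
Molar mass of NiSO4 = 154.76 g/mol → mol NiSO4 = 13.5 / 154.76 = 0.08723
n = 0.5272 / 0.08723 = 6.04 ≈ 6 → NiSO4·6H2O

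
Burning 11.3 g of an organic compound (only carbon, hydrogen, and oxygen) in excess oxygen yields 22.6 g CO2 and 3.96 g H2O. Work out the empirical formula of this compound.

mol C = 22.6 / 44.01 = 0.5135; mass C = 0.5135 × 12.01 = 6.167 g
mol H = 2 × (3.96 / 18.02) = 0.4395; mass H = 0.4395 × 1.008 = 0.4430 g
mass O = 11.3 − (6.610) = 4.690 g → mol O = 0.2931
Ratios (÷ 0.2931): C 1.752, H 1.500, O 1.000
Scaling by 4: C 7.01, H 6.00, O 4.00 → C7H6O4

C7H6O4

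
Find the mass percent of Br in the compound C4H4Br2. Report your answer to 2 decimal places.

75.42%

Molar mass = 4(12.01) + 4(1.008) + 2(79.90) = 211.872 g/mol
Mass of Br per mole = 2 × 79.90 = 159.800 g
% Br = 159.800 / 211.872 × 100 = 75.42%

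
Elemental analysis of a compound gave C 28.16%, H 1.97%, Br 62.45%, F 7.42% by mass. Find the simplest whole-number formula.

C6H5Br2F

Assume 100 g: 28.16 g C, 1.97 g H, 62.45 g Br, 7.42 g F.
C: 28.16 g ÷ 12.01 g/mol = 2.345 mol
H: 1.97 g ÷ 1.008 g/mol = 1.954 mol
Br: 62.45 g ÷ 79.90 g/mol = 0.7816 mol
F: 7.42 g ÷ 19.00 g/mol = 0.3905 mol
Smallest is F at 0.3905 mol; normalising gives C 6.004, H 5.004, Br 2.001, F 1.000
Ratio ≈ 6:5:2:1, so the empirical formula is C6H5Br2F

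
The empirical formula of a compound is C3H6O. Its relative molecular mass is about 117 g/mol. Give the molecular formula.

Empirical-formula mass = 58.08 g/mol
n = 117 / 58.08 = 2.01 ≈ 2
Molecular formula = (C3H6O)2 = C6H12O2

C6H12O2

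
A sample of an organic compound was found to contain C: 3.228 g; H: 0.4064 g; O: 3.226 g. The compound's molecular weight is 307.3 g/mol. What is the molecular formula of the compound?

C12H18O9

Moles — C: 3.228 / 12.01 = 0.2688 mol; H: 0.4064 / 1.008 = 0.4032 mol; O: 3.226 / 16.00 = 0.2016 mol
Divide by the smallest (0.2016 mol O): C 1.333, H 2.000, O 1.000
Multiply by 3: C 4.00, H 6.00, O 3.00 → C4H6O3
Empirical-formula mass = 102.09 g/mol
n = 307.3 / 102.09 = 3.01 ≈ 3
Molecular formula = (C4H6O3)×3 = C12H18O9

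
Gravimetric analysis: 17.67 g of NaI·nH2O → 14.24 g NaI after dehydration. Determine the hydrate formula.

NaI·2H2O

Mass of water lost = 17.67 − 14.24 = 3.43 g → 3.43 / 18.02 = 0.1903 mol H2O
Molar mass of NaI = 149.89 g/mol → mol NaI = 14.24 / 149.89 = 0.095
n = 0.1903 / 0.095 = 2.00 ≈ 2 → NaI·2H2O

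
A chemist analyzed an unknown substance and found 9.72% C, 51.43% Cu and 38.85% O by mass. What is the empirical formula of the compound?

Assume 100 g: 9.72 g C, 51.43 g Cu, 38.85 g O.
C: 9.72 g ÷ 12.01 g/mol = 0.8093 mol
Cu: 51.43 g ÷ 63.55 g/mol = 0.8093 mol
O: 38.85 g ÷ 16.00 g/mol = 2.428 mol
Smallest is Cu at 0.8093 mol; normalising gives C 1.000, Cu 1.000, O 3.000
Ratio ≈ 1:1:3, so the empirical formula is CCuO3

CCuO3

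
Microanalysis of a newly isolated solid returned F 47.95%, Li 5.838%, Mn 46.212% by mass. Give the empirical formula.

F3LiMn

Assume 100 g: 47.95 g F, 5.838 g Li, 46.212 g Mn.
n(F) = 47.95/19.00 = 2.524, n(Li) = 5.838/6.94 = 0.8412, n(Mn) = 46.212/54.94 = 0.8411
Ratios (÷ 0.8411): F 3.000, Li 1.000, Mn 1.000
→ F3LiMn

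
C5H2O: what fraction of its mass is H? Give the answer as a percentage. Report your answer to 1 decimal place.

2.6%

Molar mass = 5(12.01) + 2(1.008) + 1(16.00) = 78.066 g/mol
Mass of H per mole = 2 × 1.008 = 2.016 g
% H = 2.016 / 78.066 × 100 = 2.6%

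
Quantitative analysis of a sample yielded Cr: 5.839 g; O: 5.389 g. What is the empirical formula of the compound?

n(Cr) = 5.839/52.00 = 0.1123, n(O) = 5.389/16.00 = 0.3368
Smallest is Cr at 0.1123 mol; normalising gives Cr 1.000, O 3.000
→ CrO3

CrO3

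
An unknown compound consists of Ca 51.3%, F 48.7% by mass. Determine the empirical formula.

Assume 100 g: 51.3 g Ca, 48.7 g F.
Moles — Ca: 51.3 / 40.08 = 1.28 mol; F: 48.7 / 19.00 = 2.563 mol
Ratios (÷ 1.28): Ca 1.000, F 2.003
→ CaF2

CaF2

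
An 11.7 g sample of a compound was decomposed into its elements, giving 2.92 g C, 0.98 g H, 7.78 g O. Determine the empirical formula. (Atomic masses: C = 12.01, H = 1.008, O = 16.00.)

n(C) = 2.92/12.01 = 0.2431, n(H) = 0.98/1.008 = 0.9722, n(O) = 7.78/16.00 = 0.4863
Ratios (÷ 0.2431): C 1.000, H 3.999, O 2.000
≈ 1:4:2 → CH4O2

CH4O2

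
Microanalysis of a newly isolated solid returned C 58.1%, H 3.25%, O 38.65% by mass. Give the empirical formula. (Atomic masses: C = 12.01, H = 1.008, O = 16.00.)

C6H4O3

Assume 100 g: 58.1 g C, 3.25 g H, 38.65 g O.
n(C) = 58.1/12.01 = 4.838, n(H) = 3.25/1.008 = 3.224, n(O) = 38.65/16.00 = 2.416
Divide by the smallest (2.416 mol O): C 2.003, H 1.335, O 1.000
×3: C 6.01, H 4.00, O 3.00 → C6H4O3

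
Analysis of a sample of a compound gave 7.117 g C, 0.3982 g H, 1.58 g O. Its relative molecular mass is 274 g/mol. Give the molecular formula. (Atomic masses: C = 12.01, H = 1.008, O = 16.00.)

C18H12O3

Moles — C: 7.117 / 12.01 = 0.5926 mol; H: 0.3982 / 1.008 = 0.395 mol; O: 1.58 / 16.00 = 0.09875 mol
Ratios (÷ 0.09875): C 6.001, H 4.000, O 1.000
≈ 6:4:1 → C6H4O
Empirical-formula mass = 92.09 g/mol
n = 274 / 92.09 = 2.98 ≈ 3
Molecular formula = (C6H4O)×3 = C18H12O3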